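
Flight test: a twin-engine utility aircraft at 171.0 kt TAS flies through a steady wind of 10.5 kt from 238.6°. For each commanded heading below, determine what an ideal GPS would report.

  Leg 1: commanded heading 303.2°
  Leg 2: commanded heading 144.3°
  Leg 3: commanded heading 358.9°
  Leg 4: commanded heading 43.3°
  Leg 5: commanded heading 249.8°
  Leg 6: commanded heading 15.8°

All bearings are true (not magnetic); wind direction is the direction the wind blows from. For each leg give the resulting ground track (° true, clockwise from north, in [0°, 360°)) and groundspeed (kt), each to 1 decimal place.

Leg 1: track=306.5°, groundspeed=166.8 kt
Leg 2: track=140.8°, groundspeed=172.1 kt
Leg 3: track=1.8°, groundspeed=176.5 kt
Leg 4: track=44.2°, groundspeed=181.1 kt
Leg 5: track=250.5°, groundspeed=160.7 kt
Leg 6: track=18.1°, groundspeed=178.8 kt

Leg 1: heading 303.2°; drift +3.3° → track 306.5°, groundspeed 166.8 kt
Leg 2: heading 144.3°; drift -3.5° → track 140.8°, groundspeed 172.1 kt
Leg 3: heading 358.9°; drift +2.9° → track 1.8°, groundspeed 176.5 kt
Leg 4: heading 43.3°; drift +0.9° → track 44.2°, groundspeed 181.1 kt
Leg 5: heading 249.8°; drift +0.7° → track 250.5°, groundspeed 160.7 kt
Leg 6: heading 15.8°; drift +2.3° → track 18.1°, groundspeed 178.8 kt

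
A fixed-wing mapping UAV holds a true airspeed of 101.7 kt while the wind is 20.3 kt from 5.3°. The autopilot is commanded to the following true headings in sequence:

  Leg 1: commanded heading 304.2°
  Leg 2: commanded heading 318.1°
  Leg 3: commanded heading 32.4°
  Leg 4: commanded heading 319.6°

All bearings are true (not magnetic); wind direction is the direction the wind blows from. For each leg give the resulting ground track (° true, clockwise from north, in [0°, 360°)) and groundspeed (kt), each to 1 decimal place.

Leg 1: track=293.3°, groundspeed=93.6 kt
Leg 2: track=308.5°, groundspeed=89.2 kt
Leg 3: track=38.7°, groundspeed=84.1 kt
Leg 4: track=310.2°, groundspeed=88.7 kt

Leg 1: heading 304.2°; drift -10.9° → track 293.3°, groundspeed 93.6 kt
Leg 2: heading 318.1°; drift -9.6° → track 308.5°, groundspeed 89.2 kt
Leg 3: heading 32.4°; drift +6.3° → track 38.7°, groundspeed 84.1 kt
Leg 4: heading 319.6°; drift -9.4° → track 310.2°, groundspeed 88.7 kt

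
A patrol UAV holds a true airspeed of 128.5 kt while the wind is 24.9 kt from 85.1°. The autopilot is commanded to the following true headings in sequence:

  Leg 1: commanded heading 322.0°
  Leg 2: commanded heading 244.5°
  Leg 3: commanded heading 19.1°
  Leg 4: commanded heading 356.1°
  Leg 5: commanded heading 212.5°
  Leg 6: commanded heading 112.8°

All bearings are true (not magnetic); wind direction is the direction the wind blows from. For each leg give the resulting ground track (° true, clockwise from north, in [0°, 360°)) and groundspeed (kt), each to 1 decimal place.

Leg 1: track=313.6°, groundspeed=143.6 kt
Leg 2: track=247.8°, groundspeed=152.1 kt
Leg 3: track=8.2°, groundspeed=120.5 kt
Leg 4: track=345.1°, groundspeed=130.5 kt
Leg 5: track=220.3°, groundspeed=145.0 kt
Leg 6: track=119.0°, groundspeed=107.1 kt

Leg 1: heading 322.0°; drift -8.4° → track 313.6°, groundspeed 143.6 kt
Leg 2: heading 244.5°; drift +3.3° → track 247.8°, groundspeed 152.1 kt
Leg 3: heading 19.1°; drift -10.9° → track 8.2°, groundspeed 120.5 kt
Leg 4: heading 356.1°; drift -11.0° → track 345.1°, groundspeed 130.5 kt
Leg 5: heading 212.5°; drift +7.8° → track 220.3°, groundspeed 145.0 kt
Leg 6: heading 112.8°; drift +6.2° → track 119.0°, groundspeed 107.1 kt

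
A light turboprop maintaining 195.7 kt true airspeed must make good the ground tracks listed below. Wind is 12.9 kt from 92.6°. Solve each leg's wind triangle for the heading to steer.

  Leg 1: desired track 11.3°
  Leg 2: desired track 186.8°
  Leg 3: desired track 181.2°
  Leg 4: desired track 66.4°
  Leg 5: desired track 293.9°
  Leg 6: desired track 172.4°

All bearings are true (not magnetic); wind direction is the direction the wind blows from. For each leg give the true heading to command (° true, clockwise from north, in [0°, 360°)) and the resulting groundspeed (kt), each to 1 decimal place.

Leg 1: heading=15.0°, groundspeed=193.3 kt
Leg 2: heading=183.0°, groundspeed=196.2 kt
Leg 3: heading=177.4°, groundspeed=195.0 kt
Leg 4: heading=68.1°, groundspeed=184.0 kt
Leg 5: heading=295.3°, groundspeed=207.7 kt
Leg 6: heading=168.7°, groundspeed=193.0 kt

Leg 1: desired track 11.3°; wind correction +3.7° → command heading 15.0°, groundspeed 193.3 kt
Leg 2: desired track 186.8°; wind correction -3.8° → command heading 183.0°, groundspeed 196.2 kt
Leg 3: desired track 181.2°; wind correction -3.8° → command heading 177.4°, groundspeed 195.0 kt
Leg 4: desired track 66.4°; wind correction +1.7° → command heading 68.1°, groundspeed 184.0 kt
Leg 5: desired track 293.9°; wind correction +1.4° → command heading 295.3°, groundspeed 207.7 kt
Leg 6: desired track 172.4°; wind correction -3.7° → command heading 168.7°, groundspeed 193.0 kt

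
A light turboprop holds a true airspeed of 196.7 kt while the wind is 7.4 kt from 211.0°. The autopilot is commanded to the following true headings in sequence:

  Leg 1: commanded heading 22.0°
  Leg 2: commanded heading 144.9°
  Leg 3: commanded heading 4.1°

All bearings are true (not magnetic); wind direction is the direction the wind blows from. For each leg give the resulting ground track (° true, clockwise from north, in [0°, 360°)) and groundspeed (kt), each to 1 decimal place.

Leg 1: heading 22.0°; drift +0.3° → track 22.3°, groundspeed 204.0 kt
Leg 2: heading 144.9°; drift -2.0° → track 142.9°, groundspeed 193.8 kt
Leg 3: heading 4.1°; drift +0.9° → track 5.0°, groundspeed 203.3 kt

Leg 1: track=22.3°, groundspeed=204.0 kt
Leg 2: track=142.9°, groundspeed=193.8 kt
Leg 3: track=5.0°, groundspeed=203.3 kt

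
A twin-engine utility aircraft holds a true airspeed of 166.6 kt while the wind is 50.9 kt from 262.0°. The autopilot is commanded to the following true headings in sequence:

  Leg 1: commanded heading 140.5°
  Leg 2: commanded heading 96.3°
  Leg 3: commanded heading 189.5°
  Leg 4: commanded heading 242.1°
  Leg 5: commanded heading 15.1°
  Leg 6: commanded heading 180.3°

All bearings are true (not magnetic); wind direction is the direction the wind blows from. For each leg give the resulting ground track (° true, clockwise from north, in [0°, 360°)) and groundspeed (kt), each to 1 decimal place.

Leg 1: track=127.8°, groundspeed=198.0 kt
Leg 2: track=93.0°, groundspeed=216.3 kt
Leg 3: track=171.7°, groundspeed=158.9 kt
Leg 4: track=233.8°, groundspeed=120.0 kt
Leg 5: track=29.2°, groundspeed=192.4 kt
Leg 6: track=162.7°, groundspeed=167.0 kt

Leg 1: heading 140.5°; drift -12.7° → track 127.8°, groundspeed 198.0 kt
Leg 2: heading 96.3°; drift -3.3° → track 93.0°, groundspeed 216.3 kt
Leg 3: heading 189.5°; drift -17.8° → track 171.7°, groundspeed 158.9 kt
Leg 4: heading 242.1°; drift -8.3° → track 233.8°, groundspeed 120.0 kt
Leg 5: heading 15.1°; drift +14.1° → track 29.2°, groundspeed 192.4 kt
Leg 6: heading 180.3°; drift -17.6° → track 162.7°, groundspeed 167.0 kt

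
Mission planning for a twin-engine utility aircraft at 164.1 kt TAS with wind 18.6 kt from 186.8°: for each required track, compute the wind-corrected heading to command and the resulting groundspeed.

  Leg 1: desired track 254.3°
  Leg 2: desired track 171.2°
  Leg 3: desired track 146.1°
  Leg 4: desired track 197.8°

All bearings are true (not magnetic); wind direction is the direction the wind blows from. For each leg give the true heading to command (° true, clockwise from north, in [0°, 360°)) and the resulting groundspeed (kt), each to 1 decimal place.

Leg 1: desired track 254.3°; wind correction -6.0° → command heading 248.3°, groundspeed 156.1 kt
Leg 2: desired track 171.2°; wind correction +1.7° → command heading 172.9°, groundspeed 146.1 kt
Leg 3: desired track 146.1°; wind correction +4.2° → command heading 150.3°, groundspeed 149.5 kt
Leg 4: desired track 197.8°; wind correction -1.2° → command heading 196.6°, groundspeed 145.8 kt

Leg 1: heading=248.3°, groundspeed=156.1 kt
Leg 2: heading=172.9°, groundspeed=146.1 kt
Leg 3: heading=150.3°, groundspeed=149.5 kt
Leg 4: heading=196.6°, groundspeed=145.8 kt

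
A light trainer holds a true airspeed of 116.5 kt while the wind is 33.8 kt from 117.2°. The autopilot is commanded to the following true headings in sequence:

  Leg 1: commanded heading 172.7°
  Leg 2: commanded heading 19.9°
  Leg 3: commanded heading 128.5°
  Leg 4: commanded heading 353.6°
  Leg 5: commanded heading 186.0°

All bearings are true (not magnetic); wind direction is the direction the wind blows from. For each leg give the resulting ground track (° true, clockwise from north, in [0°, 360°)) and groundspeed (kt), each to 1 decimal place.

Leg 1: track=188.7°, groundspeed=101.3 kt
Leg 2: track=4.4°, groundspeed=125.4 kt
Leg 3: track=133.0°, groundspeed=83.6 kt
Leg 4: track=341.8°, groundspeed=138.1 kt
Leg 5: track=202.8°, groundspeed=108.9 kt

Leg 1: heading 172.7°; drift +16.0° → track 188.7°, groundspeed 101.3 kt
Leg 2: heading 19.9°; drift -15.5° → track 4.4°, groundspeed 125.4 kt
Leg 3: heading 128.5°; drift +4.5° → track 133.0°, groundspeed 83.6 kt
Leg 4: heading 353.6°; drift -11.8° → track 341.8°, groundspeed 138.1 kt
Leg 5: heading 186.0°; drift +16.8° → track 202.8°, groundspeed 108.9 kt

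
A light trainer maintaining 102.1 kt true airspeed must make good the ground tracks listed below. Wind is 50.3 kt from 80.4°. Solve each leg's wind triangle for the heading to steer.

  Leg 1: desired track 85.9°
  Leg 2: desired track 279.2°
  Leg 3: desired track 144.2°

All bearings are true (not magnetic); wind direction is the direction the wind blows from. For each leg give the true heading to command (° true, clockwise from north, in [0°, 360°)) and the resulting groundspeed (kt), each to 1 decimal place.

Leg 1: desired track 85.9°; wind correction -2.7° → command heading 83.2°, groundspeed 51.9 kt
Leg 2: desired track 279.2°; wind correction +9.1° → command heading 288.3°, groundspeed 148.4 kt
Leg 3: desired track 144.2°; wind correction -26.2° → command heading 118.0°, groundspeed 69.4 kt

Leg 1: heading=83.2°, groundspeed=51.9 kt
Leg 2: heading=288.3°, groundspeed=148.4 kt
Leg 3: heading=118.0°, groundspeed=69.4 kt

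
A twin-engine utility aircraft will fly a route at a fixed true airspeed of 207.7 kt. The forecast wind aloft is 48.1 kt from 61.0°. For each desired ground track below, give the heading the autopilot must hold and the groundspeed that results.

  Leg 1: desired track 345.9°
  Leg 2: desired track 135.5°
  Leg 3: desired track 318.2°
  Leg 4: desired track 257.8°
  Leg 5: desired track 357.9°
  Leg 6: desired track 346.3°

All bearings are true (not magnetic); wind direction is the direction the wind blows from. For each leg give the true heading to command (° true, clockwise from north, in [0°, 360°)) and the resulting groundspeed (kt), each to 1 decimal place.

Leg 1: heading=358.8°, groundspeed=190.1 kt
Leg 2: heading=122.6°, groundspeed=189.6 kt
Leg 3: heading=331.3°, groundspeed=213.0 kt
Leg 4: heading=261.6°, groundspeed=253.3 kt
Leg 5: heading=9.8°, groundspeed=181.5 kt
Leg 6: heading=359.2°, groundspeed=189.8 kt

Leg 1: desired track 345.9°; wind correction +12.9° → command heading 358.8°, groundspeed 190.1 kt
Leg 2: desired track 135.5°; wind correction -12.9° → command heading 122.6°, groundspeed 189.6 kt
Leg 3: desired track 318.2°; wind correction +13.1° → command heading 331.3°, groundspeed 213.0 kt
Leg 4: desired track 257.8°; wind correction +3.8° → command heading 261.6°, groundspeed 253.3 kt
Leg 5: desired track 357.9°; wind correction +11.9° → command heading 9.8°, groundspeed 181.5 kt
Leg 6: desired track 346.3°; wind correction +12.9° → command heading 359.2°, groundspeed 189.8 kt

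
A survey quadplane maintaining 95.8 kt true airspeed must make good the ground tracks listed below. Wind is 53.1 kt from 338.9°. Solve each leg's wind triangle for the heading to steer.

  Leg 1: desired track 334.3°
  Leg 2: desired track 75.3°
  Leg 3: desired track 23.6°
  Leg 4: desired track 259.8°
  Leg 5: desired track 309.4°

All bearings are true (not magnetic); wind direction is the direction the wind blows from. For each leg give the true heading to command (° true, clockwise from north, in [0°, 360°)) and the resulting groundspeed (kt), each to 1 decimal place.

Leg 1: desired track 334.3°; wind correction +2.5° → command heading 336.8°, groundspeed 42.8 kt
Leg 2: desired track 75.3°; wind correction -33.4° → command heading 41.9°, groundspeed 85.9 kt
Leg 3: desired track 23.6°; wind correction -22.9° → command heading 0.7°, groundspeed 50.5 kt
Leg 4: desired track 259.8°; wind correction +33.0° → command heading 292.8°, groundspeed 70.3 kt
Leg 5: desired track 309.4°; wind correction +15.8° → command heading 325.2°, groundspeed 45.9 kt

Leg 1: heading=336.8°, groundspeed=42.8 kt
Leg 2: heading=41.9°, groundspeed=85.9 kt
Leg 3: heading=0.7°, groundspeed=50.5 kt
Leg 4: heading=292.8°, groundspeed=70.3 kt
Leg 5: heading=325.2°, groundspeed=45.9 kt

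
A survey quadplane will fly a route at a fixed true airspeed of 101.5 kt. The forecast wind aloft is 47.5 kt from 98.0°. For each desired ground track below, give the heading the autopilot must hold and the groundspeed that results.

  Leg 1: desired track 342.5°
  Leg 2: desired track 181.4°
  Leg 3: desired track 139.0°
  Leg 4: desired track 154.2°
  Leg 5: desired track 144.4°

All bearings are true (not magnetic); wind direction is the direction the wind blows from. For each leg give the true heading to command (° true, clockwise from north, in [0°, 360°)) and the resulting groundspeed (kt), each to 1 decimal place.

Leg 1: desired track 342.5°; wind correction +25.0° → command heading 7.5°, groundspeed 112.5 kt
Leg 2: desired track 181.4°; wind correction -27.7° → command heading 153.7°, groundspeed 84.4 kt
Leg 3: desired track 139.0°; wind correction -17.9° → command heading 121.1°, groundspeed 60.7 kt
Leg 4: desired track 154.2°; wind correction -22.9° → command heading 131.3°, groundspeed 67.1 kt
Leg 5: desired track 144.4°; wind correction -19.8° → command heading 124.6°, groundspeed 62.7 kt

Leg 1: heading=7.5°, groundspeed=112.5 kt
Leg 2: heading=153.7°, groundspeed=84.4 kt
Leg 3: heading=121.1°, groundspeed=60.7 kt
Leg 4: heading=131.3°, groundspeed=67.1 kt
Leg 5: heading=124.6°, groundspeed=62.7 kt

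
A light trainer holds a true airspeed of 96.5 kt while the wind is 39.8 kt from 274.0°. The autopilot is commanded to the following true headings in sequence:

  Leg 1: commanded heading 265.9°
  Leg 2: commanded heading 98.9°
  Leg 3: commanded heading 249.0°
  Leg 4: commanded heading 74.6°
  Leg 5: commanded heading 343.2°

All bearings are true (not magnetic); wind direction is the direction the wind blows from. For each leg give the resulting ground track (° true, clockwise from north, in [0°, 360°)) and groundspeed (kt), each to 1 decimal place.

Leg 1: track=260.3°, groundspeed=57.4 kt
Leg 2: track=97.5°, groundspeed=136.2 kt
Leg 3: track=233.4°, groundspeed=62.7 kt
Leg 4: track=80.2°, groundspeed=134.7 kt
Leg 5: track=7.5°, groundspeed=90.4 kt

Leg 1: heading 265.9°; drift -5.6° → track 260.3°, groundspeed 57.4 kt
Leg 2: heading 98.9°; drift -1.4° → track 97.5°, groundspeed 136.2 kt
Leg 3: heading 249.0°; drift -15.6° → track 233.4°, groundspeed 62.7 kt
Leg 4: heading 74.6°; drift +5.6° → track 80.2°, groundspeed 134.7 kt
Leg 5: heading 343.2°; drift +24.3° → track 7.5°, groundspeed 90.4 kt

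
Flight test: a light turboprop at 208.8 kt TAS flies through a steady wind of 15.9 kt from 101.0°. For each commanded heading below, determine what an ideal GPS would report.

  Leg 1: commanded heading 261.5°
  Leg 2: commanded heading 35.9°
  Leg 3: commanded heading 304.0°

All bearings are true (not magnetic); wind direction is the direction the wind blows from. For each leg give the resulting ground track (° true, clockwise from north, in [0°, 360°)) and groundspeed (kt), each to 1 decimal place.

Leg 1: track=262.9°, groundspeed=223.9 kt
Leg 2: track=31.8°, groundspeed=202.6 kt
Leg 3: track=302.4°, groundspeed=223.5 kt

Leg 1: heading 261.5°; drift +1.4° → track 262.9°, groundspeed 223.9 kt
Leg 2: heading 35.9°; drift -4.1° → track 31.8°, groundspeed 202.6 kt
Leg 3: heading 304.0°; drift -1.6° → track 302.4°, groundspeed 223.5 kt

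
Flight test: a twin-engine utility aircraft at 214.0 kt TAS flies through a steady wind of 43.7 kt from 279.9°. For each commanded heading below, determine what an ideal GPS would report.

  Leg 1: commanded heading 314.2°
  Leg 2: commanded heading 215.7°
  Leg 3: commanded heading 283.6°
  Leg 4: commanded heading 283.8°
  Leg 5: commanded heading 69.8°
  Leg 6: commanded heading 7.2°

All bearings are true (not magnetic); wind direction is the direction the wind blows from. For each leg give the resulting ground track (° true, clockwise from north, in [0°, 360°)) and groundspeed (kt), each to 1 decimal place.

Leg 1: heading 314.2°; drift +7.9° → track 322.1°, groundspeed 179.6 kt
Leg 2: heading 215.7°; drift -11.4° → track 204.3°, groundspeed 198.9 kt
Leg 3: heading 283.6°; drift +0.9° → track 284.5°, groundspeed 170.4 kt
Leg 4: heading 283.8°; drift +1.0° → track 284.8°, groundspeed 170.4 kt
Leg 5: heading 69.8°; drift +5.0° → track 74.8°, groundspeed 252.8 kt
Leg 6: heading 7.2°; drift +11.6° → track 18.8°, groundspeed 216.4 kt

Leg 1: track=322.1°, groundspeed=179.6 kt
Leg 2: track=204.3°, groundspeed=198.9 kt
Leg 3: track=284.5°, groundspeed=170.4 kt
Leg 4: track=284.8°, groundspeed=170.4 kt
Leg 5: track=74.8°, groundspeed=252.8 kt
Leg 6: track=18.8°, groundspeed=216.4 kt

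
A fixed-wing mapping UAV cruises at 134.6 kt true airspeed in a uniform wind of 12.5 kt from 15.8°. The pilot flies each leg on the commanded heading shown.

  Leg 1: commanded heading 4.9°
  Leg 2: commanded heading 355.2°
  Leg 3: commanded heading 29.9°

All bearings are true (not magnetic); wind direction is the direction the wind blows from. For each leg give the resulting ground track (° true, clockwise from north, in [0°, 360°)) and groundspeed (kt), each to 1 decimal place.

Leg 1: heading 4.9°; drift -1.1° → track 3.8°, groundspeed 122.3 kt
Leg 2: heading 355.2°; drift -2.0° → track 353.2°, groundspeed 123.0 kt
Leg 3: heading 29.9°; drift +1.4° → track 31.3°, groundspeed 122.5 kt

Leg 1: track=3.8°, groundspeed=122.3 kt
Leg 2: track=353.2°, groundspeed=123.0 kt
Leg 3: track=31.3°, groundspeed=122.5 kt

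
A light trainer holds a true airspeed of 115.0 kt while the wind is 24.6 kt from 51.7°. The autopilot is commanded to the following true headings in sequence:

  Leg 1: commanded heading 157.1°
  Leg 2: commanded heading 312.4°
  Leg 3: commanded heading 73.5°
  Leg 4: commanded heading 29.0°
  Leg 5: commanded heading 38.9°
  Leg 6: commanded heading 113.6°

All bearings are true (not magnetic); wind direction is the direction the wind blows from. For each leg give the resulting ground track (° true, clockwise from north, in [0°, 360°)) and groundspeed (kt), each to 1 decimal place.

Leg 1: heading 157.1°; drift +11.0° → track 168.1°, groundspeed 123.8 kt
Leg 2: heading 312.4°; drift -11.5° → track 300.9°, groundspeed 121.4 kt
Leg 3: heading 73.5°; drift +5.7° → track 79.2°, groundspeed 92.6 kt
Leg 4: heading 29.0°; drift -5.9° → track 23.1°, groundspeed 92.8 kt
Leg 5: heading 38.9°; drift -3.4° → track 35.5°, groundspeed 91.2 kt
Leg 6: heading 113.6°; drift +11.9° → track 125.5°, groundspeed 105.7 kt

Leg 1: track=168.1°, groundspeed=123.8 kt
Leg 2: track=300.9°, groundspeed=121.4 kt
Leg 3: track=79.2°, groundspeed=92.6 kt
Leg 4: track=23.1°, groundspeed=92.8 kt
Leg 5: track=35.5°, groundspeed=91.2 kt
Leg 6: track=125.5°, groundspeed=105.7 kt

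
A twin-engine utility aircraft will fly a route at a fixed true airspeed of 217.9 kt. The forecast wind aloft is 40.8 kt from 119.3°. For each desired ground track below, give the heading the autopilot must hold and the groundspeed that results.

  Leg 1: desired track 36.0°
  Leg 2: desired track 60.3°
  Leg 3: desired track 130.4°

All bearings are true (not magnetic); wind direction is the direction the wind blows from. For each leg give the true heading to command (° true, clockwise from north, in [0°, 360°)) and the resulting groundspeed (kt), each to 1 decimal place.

Leg 1: heading=46.7°, groundspeed=209.3 kt
Leg 2: heading=69.5°, groundspeed=194.1 kt
Leg 3: heading=128.3°, groundspeed=177.7 kt

Leg 1: desired track 36.0°; wind correction +10.7° → command heading 46.7°, groundspeed 209.3 kt
Leg 2: desired track 60.3°; wind correction +9.2° → command heading 69.5°, groundspeed 194.1 kt
Leg 3: desired track 130.4°; wind correction -2.1° → command heading 128.3°, groundspeed 177.7 kt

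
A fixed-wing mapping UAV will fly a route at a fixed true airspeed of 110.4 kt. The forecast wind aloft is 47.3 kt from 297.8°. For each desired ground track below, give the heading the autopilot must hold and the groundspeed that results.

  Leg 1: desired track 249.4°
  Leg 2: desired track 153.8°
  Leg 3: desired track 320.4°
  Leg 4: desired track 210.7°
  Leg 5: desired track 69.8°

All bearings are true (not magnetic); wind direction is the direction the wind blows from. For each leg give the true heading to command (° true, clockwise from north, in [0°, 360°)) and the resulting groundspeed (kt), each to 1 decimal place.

Leg 1: heading=268.1°, groundspeed=73.2 kt
Leg 2: heading=168.4°, groundspeed=145.1 kt
Leg 3: heading=310.9°, groundspeed=65.2 kt
Leg 4: heading=236.0°, groundspeed=97.4 kt
Leg 5: heading=51.2°, groundspeed=136.3 kt

Leg 1: desired track 249.4°; wind correction +18.7° → command heading 268.1°, groundspeed 73.2 kt
Leg 2: desired track 153.8°; wind correction +14.6° → command heading 168.4°, groundspeed 145.1 kt
Leg 3: desired track 320.4°; wind correction -9.5° → command heading 310.9°, groundspeed 65.2 kt
Leg 4: desired track 210.7°; wind correction +25.3° → command heading 236.0°, groundspeed 97.4 kt
Leg 5: desired track 69.8°; wind correction -18.6° → command heading 51.2°, groundspeed 136.3 kt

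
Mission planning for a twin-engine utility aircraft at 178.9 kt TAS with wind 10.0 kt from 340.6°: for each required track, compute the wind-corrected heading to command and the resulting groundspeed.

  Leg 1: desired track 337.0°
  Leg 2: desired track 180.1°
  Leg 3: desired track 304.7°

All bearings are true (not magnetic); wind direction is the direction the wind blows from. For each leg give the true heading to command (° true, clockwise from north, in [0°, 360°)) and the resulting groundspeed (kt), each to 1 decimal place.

Leg 1: desired track 337.0°; wind correction +0.2° → command heading 337.2°, groundspeed 168.9 kt
Leg 2: desired track 180.1°; wind correction +1.1° → command heading 181.2°, groundspeed 188.3 kt
Leg 3: desired track 304.7°; wind correction +1.9° → command heading 306.6°, groundspeed 170.7 kt

Leg 1: heading=337.2°, groundspeed=168.9 kt
Leg 2: heading=181.2°, groundspeed=188.3 kt
Leg 3: heading=306.6°, groundspeed=170.7 kt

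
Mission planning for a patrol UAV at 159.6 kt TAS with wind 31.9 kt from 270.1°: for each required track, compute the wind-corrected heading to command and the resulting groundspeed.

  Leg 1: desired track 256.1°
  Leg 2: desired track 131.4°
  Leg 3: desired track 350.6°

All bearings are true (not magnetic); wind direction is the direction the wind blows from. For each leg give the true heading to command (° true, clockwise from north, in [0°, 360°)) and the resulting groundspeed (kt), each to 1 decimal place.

Leg 1: desired track 256.1°; wind correction +2.8° → command heading 258.9°, groundspeed 128.5 kt
Leg 2: desired track 131.4°; wind correction +7.6° → command heading 139.0°, groundspeed 182.2 kt
Leg 3: desired track 350.6°; wind correction -11.4° → command heading 339.2°, groundspeed 151.2 kt

Leg 1: heading=258.9°, groundspeed=128.5 kt
Leg 2: heading=139.0°, groundspeed=182.2 kt
Leg 3: heading=339.2°, groundspeed=151.2 kt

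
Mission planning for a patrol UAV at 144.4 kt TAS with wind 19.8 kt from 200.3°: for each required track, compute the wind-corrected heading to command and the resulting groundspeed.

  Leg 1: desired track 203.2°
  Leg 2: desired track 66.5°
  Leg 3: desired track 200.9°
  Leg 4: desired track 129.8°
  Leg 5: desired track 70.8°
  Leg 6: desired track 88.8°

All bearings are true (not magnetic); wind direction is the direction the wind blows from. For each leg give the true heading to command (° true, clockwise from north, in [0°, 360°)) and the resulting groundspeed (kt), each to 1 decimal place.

Leg 1: heading=202.8°, groundspeed=124.6 kt
Leg 2: heading=72.2°, groundspeed=157.4 kt
Leg 3: heading=200.8°, groundspeed=124.6 kt
Leg 4: heading=137.2°, groundspeed=136.6 kt
Leg 5: heading=76.9°, groundspeed=156.2 kt
Leg 6: heading=96.1°, groundspeed=150.5 kt

Leg 1: desired track 203.2°; wind correction -0.4° → command heading 202.8°, groundspeed 124.6 kt
Leg 2: desired track 66.5°; wind correction +5.7° → command heading 72.2°, groundspeed 157.4 kt
Leg 3: desired track 200.9°; wind correction -0.1° → command heading 200.8°, groundspeed 124.6 kt
Leg 4: desired track 129.8°; wind correction +7.4° → command heading 137.2°, groundspeed 136.6 kt
Leg 5: desired track 70.8°; wind correction +6.1° → command heading 76.9°, groundspeed 156.2 kt
Leg 6: desired track 88.8°; wind correction +7.3° → command heading 96.1°, groundspeed 150.5 kt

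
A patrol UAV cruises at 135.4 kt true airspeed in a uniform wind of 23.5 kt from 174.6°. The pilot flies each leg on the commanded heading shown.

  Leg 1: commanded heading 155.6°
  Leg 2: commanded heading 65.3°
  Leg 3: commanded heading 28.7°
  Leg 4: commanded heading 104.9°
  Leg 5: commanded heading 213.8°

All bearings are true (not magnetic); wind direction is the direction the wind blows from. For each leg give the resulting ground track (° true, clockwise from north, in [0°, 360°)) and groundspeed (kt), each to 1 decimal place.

Leg 1: track=151.7°, groundspeed=113.4 kt
Leg 2: track=56.5°, groundspeed=144.9 kt
Leg 3: track=23.8°, groundspeed=155.4 kt
Leg 4: track=95.1°, groundspeed=129.1 kt
Leg 5: track=221.0°, groundspeed=118.1 kt

Leg 1: heading 155.6°; drift -3.9° → track 151.7°, groundspeed 113.4 kt
Leg 2: heading 65.3°; drift -8.8° → track 56.5°, groundspeed 144.9 kt
Leg 3: heading 28.7°; drift -4.9° → track 23.8°, groundspeed 155.4 kt
Leg 4: heading 104.9°; drift -9.8° → track 95.1°, groundspeed 129.1 kt
Leg 5: heading 213.8°; drift +7.2° → track 221.0°, groundspeed 118.1 kt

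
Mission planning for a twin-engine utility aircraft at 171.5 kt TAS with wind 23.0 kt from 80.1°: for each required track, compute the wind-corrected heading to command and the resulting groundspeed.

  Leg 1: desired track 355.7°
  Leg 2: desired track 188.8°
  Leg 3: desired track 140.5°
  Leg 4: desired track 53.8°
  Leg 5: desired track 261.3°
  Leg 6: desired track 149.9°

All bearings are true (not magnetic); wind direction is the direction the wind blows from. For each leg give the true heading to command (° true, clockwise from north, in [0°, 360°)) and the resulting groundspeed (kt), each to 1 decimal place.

Leg 1: desired track 355.7°; wind correction +7.7° → command heading 3.4°, groundspeed 167.7 kt
Leg 2: desired track 188.8°; wind correction -7.3° → command heading 181.5°, groundspeed 177.5 kt
Leg 3: desired track 140.5°; wind correction -6.7° → command heading 133.8°, groundspeed 159.0 kt
Leg 4: desired track 53.8°; wind correction +3.4° → command heading 57.2°, groundspeed 150.6 kt
Leg 5: desired track 261.3°; wind correction +0.2° → command heading 261.5°, groundspeed 194.5 kt
Leg 6: desired track 149.9°; wind correction -7.2° → command heading 142.7°, groundspeed 162.2 kt

Leg 1: heading=3.4°, groundspeed=167.7 kt
Leg 2: heading=181.5°, groundspeed=177.5 kt
Leg 3: heading=133.8°, groundspeed=159.0 kt
Leg 4: heading=57.2°, groundspeed=150.6 kt
Leg 5: heading=261.5°, groundspeed=194.5 kt
Leg 6: heading=142.7°, groundspeed=162.2 kt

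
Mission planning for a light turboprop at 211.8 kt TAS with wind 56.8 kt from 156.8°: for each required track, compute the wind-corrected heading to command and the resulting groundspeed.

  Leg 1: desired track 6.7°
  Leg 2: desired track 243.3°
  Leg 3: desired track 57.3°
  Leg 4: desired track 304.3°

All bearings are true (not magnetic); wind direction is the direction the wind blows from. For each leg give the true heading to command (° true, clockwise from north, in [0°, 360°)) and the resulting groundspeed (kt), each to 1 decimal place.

Leg 1: desired track 6.7°; wind correction +7.7° → command heading 14.4°, groundspeed 259.1 kt
Leg 2: desired track 243.3°; wind correction -15.5° → command heading 227.8°, groundspeed 200.6 kt
Leg 3: desired track 57.3°; wind correction +15.3° → command heading 72.6°, groundspeed 213.6 kt
Leg 4: desired track 304.3°; wind correction -8.3° → command heading 296.0°, groundspeed 257.5 kt

Leg 1: heading=14.4°, groundspeed=259.1 kt
Leg 2: heading=227.8°, groundspeed=200.6 kt
Leg 3: heading=72.6°, groundspeed=213.6 kt
Leg 4: heading=296.0°, groundspeed=257.5 kt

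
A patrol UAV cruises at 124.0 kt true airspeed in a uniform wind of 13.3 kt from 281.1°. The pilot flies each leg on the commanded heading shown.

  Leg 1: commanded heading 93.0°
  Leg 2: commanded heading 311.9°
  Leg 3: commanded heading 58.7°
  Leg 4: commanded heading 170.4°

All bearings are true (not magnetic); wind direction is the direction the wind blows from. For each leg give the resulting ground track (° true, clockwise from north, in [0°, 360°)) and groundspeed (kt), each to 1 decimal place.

Leg 1: heading 93.0°; drift +0.8° → track 93.8°, groundspeed 137.2 kt
Leg 2: heading 311.9°; drift +3.5° → track 315.4°, groundspeed 112.8 kt
Leg 3: heading 58.7°; drift +3.8° → track 62.5°, groundspeed 134.1 kt
Leg 4: heading 170.4°; drift -5.5° → track 164.9°, groundspeed 129.3 kt

Leg 1: track=93.8°, groundspeed=137.2 kt
Leg 2: track=315.4°, groundspeed=112.8 kt
Leg 3: track=62.5°, groundspeed=134.1 kt
Leg 4: track=164.9°, groundspeed=129.3 kt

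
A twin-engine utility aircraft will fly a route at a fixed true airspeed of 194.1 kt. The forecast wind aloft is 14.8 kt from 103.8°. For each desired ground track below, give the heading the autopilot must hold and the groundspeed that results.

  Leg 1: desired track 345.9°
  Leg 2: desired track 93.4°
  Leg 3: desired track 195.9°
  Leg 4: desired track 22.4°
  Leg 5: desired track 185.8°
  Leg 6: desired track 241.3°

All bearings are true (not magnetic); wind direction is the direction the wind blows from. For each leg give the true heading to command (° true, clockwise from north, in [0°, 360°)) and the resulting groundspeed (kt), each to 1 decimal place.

Leg 1: heading=349.8°, groundspeed=200.6 kt
Leg 2: heading=94.2°, groundspeed=179.5 kt
Leg 3: heading=191.5°, groundspeed=194.1 kt
Leg 4: heading=26.7°, groundspeed=191.3 kt
Leg 5: heading=181.5°, groundspeed=191.5 kt
Leg 6: heading=238.3°, groundspeed=204.8 kt

Leg 1: desired track 345.9°; wind correction +3.9° → command heading 349.8°, groundspeed 200.6 kt
Leg 2: desired track 93.4°; wind correction +0.8° → command heading 94.2°, groundspeed 179.5 kt
Leg 3: desired track 195.9°; wind correction -4.4° → command heading 191.5°, groundspeed 194.1 kt
Leg 4: desired track 22.4°; wind correction +4.3° → command heading 26.7°, groundspeed 191.3 kt
Leg 5: desired track 185.8°; wind correction -4.3° → command heading 181.5°, groundspeed 191.5 kt
Leg 6: desired track 241.3°; wind correction -3.0° → command heading 238.3°, groundspeed 204.8 kt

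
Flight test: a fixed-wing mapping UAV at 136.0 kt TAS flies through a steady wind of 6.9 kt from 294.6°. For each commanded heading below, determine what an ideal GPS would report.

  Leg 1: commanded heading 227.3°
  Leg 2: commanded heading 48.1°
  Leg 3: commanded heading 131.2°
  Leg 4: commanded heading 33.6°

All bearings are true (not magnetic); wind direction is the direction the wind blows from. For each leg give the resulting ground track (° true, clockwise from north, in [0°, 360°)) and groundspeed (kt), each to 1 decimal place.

Leg 1: track=224.6°, groundspeed=133.5 kt
Leg 2: track=50.7°, groundspeed=138.9 kt
Leg 3: track=130.4°, groundspeed=142.6 kt
Leg 4: track=36.4°, groundspeed=137.2 kt

Leg 1: heading 227.3°; drift -2.7° → track 224.6°, groundspeed 133.5 kt
Leg 2: heading 48.1°; drift +2.6° → track 50.7°, groundspeed 138.9 kt
Leg 3: heading 131.2°; drift -0.8° → track 130.4°, groundspeed 142.6 kt
Leg 4: heading 33.6°; drift +2.8° → track 36.4°, groundspeed 137.2 kt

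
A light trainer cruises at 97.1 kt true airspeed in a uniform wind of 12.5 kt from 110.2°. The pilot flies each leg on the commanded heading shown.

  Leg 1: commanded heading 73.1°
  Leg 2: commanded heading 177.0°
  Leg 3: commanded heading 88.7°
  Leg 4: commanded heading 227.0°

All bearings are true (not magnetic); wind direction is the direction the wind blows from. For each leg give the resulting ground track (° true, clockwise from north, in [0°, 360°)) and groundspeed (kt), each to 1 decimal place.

Leg 1: heading 73.1°; drift -4.9° → track 68.2°, groundspeed 87.5 kt
Leg 2: heading 177.0°; drift +7.1° → track 184.1°, groundspeed 92.9 kt
Leg 3: heading 88.7°; drift -3.1° → track 85.6°, groundspeed 85.6 kt
Leg 4: heading 227.0°; drift +6.2° → track 233.2°, groundspeed 103.3 kt

Leg 1: track=68.2°, groundspeed=87.5 kt
Leg 2: track=184.1°, groundspeed=92.9 kt
Leg 3: track=85.6°, groundspeed=85.6 kt
Leg 4: track=233.2°, groundspeed=103.3 kt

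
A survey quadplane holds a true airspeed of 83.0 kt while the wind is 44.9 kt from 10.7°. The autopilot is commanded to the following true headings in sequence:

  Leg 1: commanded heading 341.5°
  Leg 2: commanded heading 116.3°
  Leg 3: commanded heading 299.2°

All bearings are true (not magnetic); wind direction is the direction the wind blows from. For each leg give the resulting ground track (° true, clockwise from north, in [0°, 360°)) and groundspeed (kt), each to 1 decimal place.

Leg 1: track=314.9°, groundspeed=49.0 kt
Leg 2: track=140.8°, groundspeed=104.4 kt
Leg 3: track=267.4°, groundspeed=80.9 kt

Leg 1: heading 341.5°; drift -26.6° → track 314.9°, groundspeed 49.0 kt
Leg 2: heading 116.3°; drift +24.5° → track 140.8°, groundspeed 104.4 kt
Leg 3: heading 299.2°; drift -31.8° → track 267.4°, groundspeed 80.9 kt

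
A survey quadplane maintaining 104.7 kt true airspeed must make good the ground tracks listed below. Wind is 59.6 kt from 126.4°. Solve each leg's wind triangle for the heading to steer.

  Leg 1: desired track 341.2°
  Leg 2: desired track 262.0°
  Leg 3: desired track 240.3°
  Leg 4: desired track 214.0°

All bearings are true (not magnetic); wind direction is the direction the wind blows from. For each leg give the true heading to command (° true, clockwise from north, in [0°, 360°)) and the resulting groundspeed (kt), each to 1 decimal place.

Leg 1: heading=0.2°, groundspeed=148.0 kt
Leg 2: heading=238.5°, groundspeed=138.6 kt
Leg 3: heading=208.9°, groundspeed=113.5 kt
Leg 4: heading=179.3°, groundspeed=83.6 kt

Leg 1: desired track 341.2°; wind correction +19.0° → command heading 0.2°, groundspeed 148.0 kt
Leg 2: desired track 262.0°; wind correction -23.5° → command heading 238.5°, groundspeed 138.6 kt
Leg 3: desired track 240.3°; wind correction -31.4° → command heading 208.9°, groundspeed 113.5 kt
Leg 4: desired track 214.0°; wind correction -34.7° → command heading 179.3°, groundspeed 83.6 kt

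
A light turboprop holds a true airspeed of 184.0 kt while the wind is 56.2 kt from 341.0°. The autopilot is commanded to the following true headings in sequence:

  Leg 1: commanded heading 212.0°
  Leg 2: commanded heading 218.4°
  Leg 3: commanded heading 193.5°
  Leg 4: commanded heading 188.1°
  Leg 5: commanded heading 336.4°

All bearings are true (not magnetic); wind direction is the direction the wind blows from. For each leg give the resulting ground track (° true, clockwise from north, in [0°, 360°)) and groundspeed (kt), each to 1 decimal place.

Leg 1: track=200.7°, groundspeed=223.7 kt
Leg 2: track=205.9°, groundspeed=219.4 kt
Leg 3: track=186.1°, groundspeed=233.4 kt
Leg 4: track=181.9°, groundspeed=235.4 kt
Leg 5: track=334.4°, groundspeed=128.1 kt

Leg 1: heading 212.0°; drift -11.3° → track 200.7°, groundspeed 223.7 kt
Leg 2: heading 218.4°; drift -12.5° → track 205.9°, groundspeed 219.4 kt
Leg 3: heading 193.5°; drift -7.4° → track 186.1°, groundspeed 233.4 kt
Leg 4: heading 188.1°; drift -6.2° → track 181.9°, groundspeed 235.4 kt
Leg 5: heading 336.4°; drift -2.0° → track 334.4°, groundspeed 128.1 kt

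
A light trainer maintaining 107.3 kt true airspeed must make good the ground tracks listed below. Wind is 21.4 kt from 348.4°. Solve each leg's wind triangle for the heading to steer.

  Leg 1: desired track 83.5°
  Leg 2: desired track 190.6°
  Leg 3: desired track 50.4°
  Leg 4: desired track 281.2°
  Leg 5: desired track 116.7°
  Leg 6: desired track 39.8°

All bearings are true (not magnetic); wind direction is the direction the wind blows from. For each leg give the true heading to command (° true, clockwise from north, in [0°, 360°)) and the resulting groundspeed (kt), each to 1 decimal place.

Leg 1: desired track 83.5°; wind correction -11.5° → command heading 72.0°, groundspeed 107.1 kt
Leg 2: desired track 190.6°; wind correction +4.3° → command heading 194.9°, groundspeed 126.8 kt
Leg 3: desired track 50.4°; wind correction -10.1° → command heading 40.3°, groundspeed 95.6 kt
Leg 4: desired track 281.2°; wind correction +10.6° → command heading 291.8°, groundspeed 97.2 kt
Leg 5: desired track 116.7°; wind correction -9.0° → command heading 107.7°, groundspeed 119.2 kt
Leg 6: desired track 39.8°; wind correction -9.0° → command heading 30.8°, groundspeed 92.6 kt

Leg 1: heading=72.0°, groundspeed=107.1 kt
Leg 2: heading=194.9°, groundspeed=126.8 kt
Leg 3: heading=40.3°, groundspeed=95.6 kt
Leg 4: heading=291.8°, groundspeed=97.2 kt
Leg 5: heading=107.7°, groundspeed=119.2 kt
Leg 6: heading=30.8°, groundspeed=92.6 kt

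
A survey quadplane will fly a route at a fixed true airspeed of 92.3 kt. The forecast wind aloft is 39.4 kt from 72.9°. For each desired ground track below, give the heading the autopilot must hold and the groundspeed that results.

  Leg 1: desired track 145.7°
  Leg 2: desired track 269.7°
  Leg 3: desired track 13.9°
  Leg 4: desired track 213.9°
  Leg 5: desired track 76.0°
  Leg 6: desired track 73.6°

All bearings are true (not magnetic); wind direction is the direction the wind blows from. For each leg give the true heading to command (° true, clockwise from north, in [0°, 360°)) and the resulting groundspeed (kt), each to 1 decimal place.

Leg 1: desired track 145.7°; wind correction -24.1° → command heading 121.6°, groundspeed 72.6 kt
Leg 2: desired track 269.7°; wind correction +7.1° → command heading 276.8°, groundspeed 129.3 kt
Leg 3: desired track 13.9°; wind correction +21.5° → command heading 35.4°, groundspeed 65.6 kt
Leg 4: desired track 213.9°; wind correction -15.6° → command heading 198.3°, groundspeed 119.5 kt
Leg 5: desired track 76.0°; wind correction -1.3° → command heading 74.7°, groundspeed 52.9 kt
Leg 6: desired track 73.6°; wind correction -0.3° → command heading 73.3°, groundspeed 52.9 kt

Leg 1: heading=121.6°, groundspeed=72.6 kt
Leg 2: heading=276.8°, groundspeed=129.3 kt
Leg 3: heading=35.4°, groundspeed=65.6 kt
Leg 4: heading=198.3°, groundspeed=119.5 kt
Leg 5: heading=74.7°, groundspeed=52.9 kt
Leg 6: heading=73.3°, groundspeed=52.9 kt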